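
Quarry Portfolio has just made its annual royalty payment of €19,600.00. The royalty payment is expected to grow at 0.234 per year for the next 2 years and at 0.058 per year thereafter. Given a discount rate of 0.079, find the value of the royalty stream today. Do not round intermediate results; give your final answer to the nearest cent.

€1339597.16

D_1 = 24186.40000
D_2 = 29846.01760
Terminal value at year 2: TV = D_2×(1+g_2)/(r−g_2) = 31577.08662/0.021 = 1503670.79147
P_0 = D_1/(1+r)^1 + D_2/(1+r)^2 + TV/(1+r)^2
    = 22415.56997 + 25635.60088 + 1291545.98701 = 1339597.15786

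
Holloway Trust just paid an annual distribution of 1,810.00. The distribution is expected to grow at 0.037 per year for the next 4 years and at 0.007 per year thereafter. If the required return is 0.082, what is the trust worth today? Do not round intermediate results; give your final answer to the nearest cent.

D_1 = 1876.97000
D_2 = 1946.41789
D_3 = 2018.43535
D_4 = 2093.11746
Terminal value at year 4: TV = D_4×(1+g_2)/(r−g_2) = 2107.76928/0.075 = 28103.59043
P_0 = D_1/(1+r)^1 + D_2/(1+r)^2 + D_3/(1+r)^3 + D_4/(1+r)^4 + TV/(1+r)^4
    = 1734.72274 + 1662.57623 + 1593.43026 + 1527.16006 + 20504.66907 = 27022.55836

27022.56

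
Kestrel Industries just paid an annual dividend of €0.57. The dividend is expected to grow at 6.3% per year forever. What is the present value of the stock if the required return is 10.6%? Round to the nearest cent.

€14.09

D₁ = D₀ × (1 + g) = €0.57 × 1.063 = €0.6059
Growing perpetuity: P = D₁ / (r − g) = €0.6059 / (0.106 − 0.063) = €14.09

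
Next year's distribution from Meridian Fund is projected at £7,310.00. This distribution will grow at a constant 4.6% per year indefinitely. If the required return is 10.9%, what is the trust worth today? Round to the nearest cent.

Growing perpetuity: P = D₁ / (r − g) = £7,310.0000 / (0.109 − 0.046) = £116,031.75

£116031.75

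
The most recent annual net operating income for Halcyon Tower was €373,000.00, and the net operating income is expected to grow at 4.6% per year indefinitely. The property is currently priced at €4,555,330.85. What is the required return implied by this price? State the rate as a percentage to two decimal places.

D₁ = €373,000.00 × 1.046 = €390,158.0000
P = D₁/(r − g) ⇒ r = D₁/P + g = €390,158.0000/€4,555,330.85 + 0.046 = 0.085649 + 0.046 = 0.131649

13.16%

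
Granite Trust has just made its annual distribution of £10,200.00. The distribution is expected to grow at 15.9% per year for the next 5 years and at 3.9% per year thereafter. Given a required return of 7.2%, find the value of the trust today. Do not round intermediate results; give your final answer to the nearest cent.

D_1 = 11821.80000
D_2 = 13701.46620
D_3 = 15879.99933
D_4 = 18404.91922
D_5 = 21331.30137
Terminal value at year 5: TV = D_5×(1+g_2)/(r−g_2) = 22163.22213/0.033 = 671612.79176
P_0 = D_1/(1+r)^1 + D_2/(1+r)^2 + D_3/(1+r)^3 + D_4/(1+r)^4 + D_5/(1+r)^5 + TV/(1+r)^5
    = 11027.79851 + 11922.77842 + 12890.39197 + 13936.53386 + 15067.57718 + 474400.38464 = 539245.46458

£539245.46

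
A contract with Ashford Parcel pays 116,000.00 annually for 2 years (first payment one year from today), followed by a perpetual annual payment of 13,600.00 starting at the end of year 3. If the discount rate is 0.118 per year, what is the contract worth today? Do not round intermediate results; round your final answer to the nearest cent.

288771.35

PV of 2-year annuity: 116,000.00 × [1 − (1+0.118)^−2] / 0.118 = 196562.35099
Perpetuity value at year 2: 13,600.00 / 0.118 = 115254.23729
PV of perpetuity: 115254.23729 / (1+0.118)^2 = 92208.99614
Total PV = 196562.35099 + 92208.99614 = 288771.34713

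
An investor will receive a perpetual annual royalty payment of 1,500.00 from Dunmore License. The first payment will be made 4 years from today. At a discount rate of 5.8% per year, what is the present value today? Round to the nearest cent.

21837.67

Value at end of year 3: C / r = 1,500.00 / 0.058 = 25,862.0690
Discount to today: PV = 25,862.0690 / (1 + 0.058)^3 = 25,862.0690 / 1.184287 = 21,837.67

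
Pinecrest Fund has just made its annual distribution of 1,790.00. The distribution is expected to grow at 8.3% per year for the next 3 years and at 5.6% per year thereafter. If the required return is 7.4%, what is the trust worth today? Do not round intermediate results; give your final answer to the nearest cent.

113136.02

D_1 = 1938.57000
D_2 = 2099.47131
D_3 = 2273.72743
Terminal value at year 3: TV = D_3×(1+g_2)/(r−g_2) = 2401.05616/0.018 = 133392.00915
P_0 = D_1/(1+r)^1 + D_2/(1+r)^2 + D_3/(1+r)^3 + TV/(1+r)^3
    = 1805.00000 + 1820.12570 + 1835.37815 + 107675.51803 = 113136.02188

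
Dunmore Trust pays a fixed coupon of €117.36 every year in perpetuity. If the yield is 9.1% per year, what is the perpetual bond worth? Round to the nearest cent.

Level perpetuity: PV = C / r = €117.36 / 0.091 = €1,289.67

€1289.67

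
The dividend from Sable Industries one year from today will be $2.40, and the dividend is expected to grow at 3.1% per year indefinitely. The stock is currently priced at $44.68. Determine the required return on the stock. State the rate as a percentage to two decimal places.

P = D₁/(r − g) ⇒ r = D₁/P + g = $2.4000/$44.68 + 0.031 = 0.053715 + 0.031 = 0.084715

8.47%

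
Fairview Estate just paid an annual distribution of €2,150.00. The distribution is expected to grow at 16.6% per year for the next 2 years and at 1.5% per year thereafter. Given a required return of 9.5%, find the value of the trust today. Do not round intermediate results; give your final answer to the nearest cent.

D_1 = 2506.90000
D_2 = 2923.04540
Terminal value at year 2: TV = D_2×(1+g_2)/(r−g_2) = 2966.89108/0.08 = 37086.13851
P_0 = D_1/(1+r)^1 + D_2/(1+r)^2 + TV/(1+r)^2
    = 2289.40639 + 2437.85192 + 30930.24625 = 35657.50457

€35657.50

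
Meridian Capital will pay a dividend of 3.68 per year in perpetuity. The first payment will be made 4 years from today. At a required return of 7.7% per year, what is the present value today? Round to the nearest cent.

Value at end of year 3: C / r = 3.68 / 0.077 = 47.7922
Discount to today: PV = 47.7922 / (1 + 0.077)^3 = 47.7922 / 1.249244 = 38.26

38.26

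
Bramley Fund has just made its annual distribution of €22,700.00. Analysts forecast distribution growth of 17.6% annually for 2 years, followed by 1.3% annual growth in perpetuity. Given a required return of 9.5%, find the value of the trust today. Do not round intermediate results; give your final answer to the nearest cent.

D_1 = 26695.20000
D_2 = 31393.55520
Terminal value at year 2: TV = D_2×(1+g_2)/(r−g_2) = 31801.67142/0.082 = 387825.26119
P_0 = D_1/(1+r)^1 + D_2/(1+r)^2 + TV/(1+r)^2
    = 24379.17808 + 26182.56934 + 323450.52121 = 374012.26863

€374012.27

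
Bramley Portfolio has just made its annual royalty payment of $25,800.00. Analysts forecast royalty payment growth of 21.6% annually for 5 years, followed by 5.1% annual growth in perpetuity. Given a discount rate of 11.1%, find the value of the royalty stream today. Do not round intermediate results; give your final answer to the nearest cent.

$880376.86

D_1 = 31372.80000
D_2 = 38149.32480
D_3 = 46389.57896
D_4 = 56409.72801
D_5 = 68594.22926
Terminal value at year 5: TV = D_5×(1+g_2)/(r−g_2) = 72092.53495/0.06 = 1201542.24924
P_0 = D_1/(1+r)^1 + D_2/(1+r)^2 + D_3/(1+r)^3 + D_4/(1+r)^4 + D_5/(1+r)^5 + TV/(1+r)^5
    = 28238.34383 + 30907.13421 + 33828.15049 + 37025.23042 + 40524.46462 + 709853.53854 = 880376.86211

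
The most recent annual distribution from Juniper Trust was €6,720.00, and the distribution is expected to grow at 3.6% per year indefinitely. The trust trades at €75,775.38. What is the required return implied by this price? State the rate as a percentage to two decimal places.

D₁ = €6,720.00 × 1.036 = €6,961.9200
P = D₁/(r − g) ⇒ r = D₁/P + g = €6,961.9200/€75,775.38 + 0.036 = 0.091876 + 0.036 = 0.127876

12.79%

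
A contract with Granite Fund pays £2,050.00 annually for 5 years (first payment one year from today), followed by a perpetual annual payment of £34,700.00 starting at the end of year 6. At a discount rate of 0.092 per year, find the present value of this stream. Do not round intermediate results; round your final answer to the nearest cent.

£250833.10

PV of 5-year annuity: £2,050.00 × [1 − (1+0.092)^−5] / 0.092 = 7932.57761
Perpetuity value at year 5: £34,700.00 / 0.092 = 377173.91304
PV of perpetuity: 377173.91304 / (1+0.092)^5 = 242900.52619
Total PV = 7932.57761 + 242900.52619 = 250833.10380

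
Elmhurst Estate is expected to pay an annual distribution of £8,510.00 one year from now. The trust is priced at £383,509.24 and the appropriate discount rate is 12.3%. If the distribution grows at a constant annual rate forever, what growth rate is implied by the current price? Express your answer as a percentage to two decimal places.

P = D₁/(r−g) ⇒ g = r − D₁/P = 0.123 − £8,510.00/£383,509.24 = 0.100810

10.08%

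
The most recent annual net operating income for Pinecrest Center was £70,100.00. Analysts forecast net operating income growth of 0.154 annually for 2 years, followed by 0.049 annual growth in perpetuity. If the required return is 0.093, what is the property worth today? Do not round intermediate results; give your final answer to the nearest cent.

D_1 = 80895.40000
D_2 = 93353.29160
Terminal value at year 2: TV = D_2×(1+g_2)/(r−g_2) = 97927.60289/0.044 = 2225627.33837
P_0 = D_1/(1+r)^1 + D_2/(1+r)^2 + TV/(1+r)^2
    = 74012.25984 + 78142.86171 + 1862996.86215 = 2015151.98370

£2015151.98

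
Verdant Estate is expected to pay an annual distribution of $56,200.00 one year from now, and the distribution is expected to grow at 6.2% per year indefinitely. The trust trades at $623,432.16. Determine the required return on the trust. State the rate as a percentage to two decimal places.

15.21%

P = D₁/(r − g) ⇒ r = D₁/P + g = $56,200.0000/$623,432.16 + 0.062 = 0.090146 + 0.062 = 0.152146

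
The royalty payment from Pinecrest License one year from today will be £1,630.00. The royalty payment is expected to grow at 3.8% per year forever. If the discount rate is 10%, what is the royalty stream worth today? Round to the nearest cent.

Growing perpetuity: P = D₁ / (r − g) = £1,630.0000 / (0.1 − 0.038) = £26,290.32

£26290.32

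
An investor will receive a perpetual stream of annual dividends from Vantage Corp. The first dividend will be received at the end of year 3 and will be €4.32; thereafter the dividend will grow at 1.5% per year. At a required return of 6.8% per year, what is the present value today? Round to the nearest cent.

Value at end of year 2: C₁ / (r − g) = €4.32 / (0.068 − 0.015) = €81.5094
Discount to today: PV = €81.5094 / (1 + 0.068)^2 = €81.5094 / 1.140624 = €71.46

€71.46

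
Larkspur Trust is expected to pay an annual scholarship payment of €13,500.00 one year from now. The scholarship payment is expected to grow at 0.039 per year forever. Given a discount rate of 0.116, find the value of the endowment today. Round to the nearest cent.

Growing perpetuity: P = D₁ / (r − g) = €13,500.0000 / (0.116 − 0.039) = €175,324.68

€175324.68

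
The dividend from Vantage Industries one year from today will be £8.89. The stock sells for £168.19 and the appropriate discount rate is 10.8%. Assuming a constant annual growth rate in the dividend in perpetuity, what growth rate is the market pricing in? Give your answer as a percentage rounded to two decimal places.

5.51%

P = D₁/(r−g) ⇒ g = r − D₁/P = 0.108 − £8.89/£168.19 = 0.055143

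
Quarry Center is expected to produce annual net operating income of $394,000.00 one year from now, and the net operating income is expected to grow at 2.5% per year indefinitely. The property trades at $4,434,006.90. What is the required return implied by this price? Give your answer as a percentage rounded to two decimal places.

11.39%

P = D₁/(r − g) ⇒ r = D₁/P + g = $394,000.0000/$4,434,006.90 + 0.025 = 0.088859 + 0.025 = 0.113859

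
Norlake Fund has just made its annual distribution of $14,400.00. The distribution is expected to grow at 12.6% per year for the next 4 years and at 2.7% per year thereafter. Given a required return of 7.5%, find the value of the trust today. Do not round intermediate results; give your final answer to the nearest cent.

D_1 = 16214.40000
D_2 = 18257.41440
D_3 = 20557.84861
D_4 = 23148.13754
Terminal value at year 4: TV = D_4×(1+g_2)/(r−g_2) = 23773.13725/0.048 = 495273.69278
P_0 = D_1/(1+r)^1 + D_2/(1+r)^2 + D_3/(1+r)^3 + D_4/(1+r)^4 + TV/(1+r)^4
    = 15083.16279 + 15798.73610 + 16548.25753 + 17333.33765 + 370861.20354 = 435624.69760

$435624.70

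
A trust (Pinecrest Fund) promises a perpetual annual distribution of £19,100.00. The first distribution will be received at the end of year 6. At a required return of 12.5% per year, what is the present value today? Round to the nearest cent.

£84793.14

Value at end of year 5: C / r = £19,100.00 / 0.125 = £152,800.0000
Discount to today: PV = £152,800.0000 / (1 + 0.125)^5 = £152,800.0000 / 1.802032 = £84,793.14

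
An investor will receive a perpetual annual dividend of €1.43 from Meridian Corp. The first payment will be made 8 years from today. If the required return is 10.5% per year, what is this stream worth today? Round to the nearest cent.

Value at end of year 7: C / r = €1.43 / 0.105 = €13.6190
Discount to today: PV = €13.6190 / (1 + 0.105)^7 = €13.6190 / 2.011574 = €6.77

€6.77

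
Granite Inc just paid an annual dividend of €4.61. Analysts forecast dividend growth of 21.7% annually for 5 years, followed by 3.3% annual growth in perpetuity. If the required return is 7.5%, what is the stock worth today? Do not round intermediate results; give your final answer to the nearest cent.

€244.81

D_1 = 5.61037
D_2 = 6.82782
D_3 = 8.30946
D_4 = 10.11261
D_5 = 12.30705
Terminal value at year 5: TV = D_5×(1+g_2)/(r−g_2) = 12.71318/0.042 = 302.69472
P_0 = D_1/(1+r)^1 + D_2/(1+r)^2 + D_3/(1+r)^3 + D_4/(1+r)^4 + D_5/(1+r)^5 + TV/(1+r)^5
    = 5.21895 + 5.90834 + 6.68879 + 7.57233 + 8.57258 + 210.84462 = 244.80560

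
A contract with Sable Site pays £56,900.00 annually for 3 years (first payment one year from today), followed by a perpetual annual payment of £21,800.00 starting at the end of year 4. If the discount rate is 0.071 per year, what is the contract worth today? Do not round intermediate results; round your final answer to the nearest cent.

PV of 3-year annuity: £56,900.00 × [1 − (1+0.071)^−3] / 0.071 = 149051.18286
Perpetuity value at year 3: £21,800.00 / 0.071 = 307042.25352
PV of perpetuity: 307042.25352 / (1+0.071)^3 = 249936.52793
Total PV = 149051.18286 + 249936.52793 = 398987.71078

£398987.71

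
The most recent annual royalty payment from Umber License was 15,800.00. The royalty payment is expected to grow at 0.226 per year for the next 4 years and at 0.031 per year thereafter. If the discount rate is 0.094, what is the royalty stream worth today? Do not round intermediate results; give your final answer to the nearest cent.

492525.65

D_1 = 19370.80000
D_2 = 23748.60080
D_3 = 29115.78458
D_4 = 35695.95190
Terminal value at year 4: TV = D_4×(1+g_2)/(r−g_2) = 36802.52640/0.063 = 584167.08579
P_0 = D_1/(1+r)^1 + D_2/(1+r)^2 + D_3/(1+r)^3 + D_4/(1+r)^4 + TV/(1+r)^4
    = 17706.39854 + 19842.81957 + 22237.01718 + 24920.09420 + 407819.31940 = 492525.64888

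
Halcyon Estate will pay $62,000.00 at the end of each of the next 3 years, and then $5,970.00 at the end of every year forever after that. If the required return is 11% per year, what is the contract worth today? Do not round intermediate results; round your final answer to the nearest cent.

PV of 3-year annuity: $62,000.00 × [1 − (1+0.11)^−3] / 0.11 = 151510.31236
Perpetuity value at year 3: $5,970.00 / 0.11 = 54272.72727
PV of perpetuity: 54272.72727 / (1+0.11)^3 = 39683.75042
Total PV = 151510.31236 + 39683.75042 = 191194.06278

$191194.06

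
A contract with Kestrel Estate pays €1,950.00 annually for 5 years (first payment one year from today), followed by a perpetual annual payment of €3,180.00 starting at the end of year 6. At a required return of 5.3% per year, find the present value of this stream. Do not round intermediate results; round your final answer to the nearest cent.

€54718.62

PV of 5-year annuity: €1,950.00 × [1 − (1+0.053)^−5] / 0.053 = 8372.92319
Perpetuity value at year 5: €3,180.00 / 0.053 = 60000.00000
PV of perpetuity: 60000.00000 / (1+0.053)^5 = 46345.69449
Total PV = 8372.92319 + 46345.69449 = 54718.61768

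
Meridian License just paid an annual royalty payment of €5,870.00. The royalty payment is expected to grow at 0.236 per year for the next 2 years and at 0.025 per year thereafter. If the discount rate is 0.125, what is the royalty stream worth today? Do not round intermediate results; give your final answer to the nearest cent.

D_1 = 7255.32000
D_2 = 8967.57552
Terminal value at year 2: TV = D_2×(1+g_2)/(r−g_2) = 9191.76491/0.1 = 91917.64908
P_0 = D_1/(1+r)^1 + D_2/(1+r)^2 + TV/(1+r)^2
    = 6449.17333 + 7085.49177 + 72626.29063 = 86160.95573

€86160.96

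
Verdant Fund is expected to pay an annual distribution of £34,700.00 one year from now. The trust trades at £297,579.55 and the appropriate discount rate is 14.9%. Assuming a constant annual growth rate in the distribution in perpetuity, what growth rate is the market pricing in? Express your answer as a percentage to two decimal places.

P = D₁/(r−g) ⇒ g = r − D₁/P = 0.149 − £34,700.00/£297,579.55 = 0.032393

3.24%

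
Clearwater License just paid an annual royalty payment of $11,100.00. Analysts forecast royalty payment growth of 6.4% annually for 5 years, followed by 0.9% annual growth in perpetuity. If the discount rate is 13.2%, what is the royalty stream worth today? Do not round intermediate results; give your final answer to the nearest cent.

D_1 = 11810.40000
D_2 = 12566.26560
D_3 = 13370.50660
D_4 = 14226.21902
D_5 = 15136.69704
Terminal value at year 5: TV = D_5×(1+g_2)/(r−g_2) = 15272.92731/0.123 = 124170.14074
P_0 = D_1/(1+r)^1 + D_2/(1+r)^2 + D_3/(1+r)^3 + D_4/(1+r)^4 + D_5/(1+r)^5 + TV/(1+r)^5
    = 10433.21555 + 9806.48529 + 9217.40313 + 8663.70754 + 8143.27281 + 66801.31921 = 113065.40352

$113065.40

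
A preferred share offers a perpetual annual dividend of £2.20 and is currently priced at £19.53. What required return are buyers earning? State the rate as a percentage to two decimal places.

11.26%

P = C/r ⇒ r = C/P = £2.20/£19.53 = 0.112647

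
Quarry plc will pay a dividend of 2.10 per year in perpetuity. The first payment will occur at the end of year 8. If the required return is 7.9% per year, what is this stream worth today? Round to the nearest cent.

Value at end of year 7: C / r = 2.10 / 0.079 = 26.5823
Discount to today: PV = 26.5823 / (1 + 0.079)^7 = 26.5823 / 1.702747 = 15.61

15.61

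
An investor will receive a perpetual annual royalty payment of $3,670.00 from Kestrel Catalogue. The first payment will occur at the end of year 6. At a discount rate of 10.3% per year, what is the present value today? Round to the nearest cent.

$21824.85

Value at end of year 5: C / r = $3,670.00 / 0.103 = $35,631.0680
Discount to today: PV = $35,631.0680 / (1 + 0.103)^5 = $35,631.0680 / 1.632592 = $21,824.85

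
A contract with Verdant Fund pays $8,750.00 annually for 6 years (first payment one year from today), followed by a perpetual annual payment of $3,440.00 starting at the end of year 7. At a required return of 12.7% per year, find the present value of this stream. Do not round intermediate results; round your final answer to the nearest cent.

PV of 6-year annuity: $8,750.00 × [1 − (1+0.127)^−6] / 0.127 = 35272.75062
Perpetuity value at year 6: $3,440.00 / 0.127 = 27086.61417
PV of perpetuity: 27086.61417 / (1+0.127)^6 = 13219.38422
Total PV = 35272.75062 + 13219.38422 = 48492.13483

$48492.13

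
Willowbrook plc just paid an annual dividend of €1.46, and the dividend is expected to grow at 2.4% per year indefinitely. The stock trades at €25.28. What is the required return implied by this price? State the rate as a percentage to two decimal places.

D₁ = €1.46 × 1.024 = €1.4950
P = D₁/(r − g) ⇒ r = D₁/P + g = €1.4950/€25.28 + 0.024 = 0.059139 + 0.024 = 0.083139

8.31%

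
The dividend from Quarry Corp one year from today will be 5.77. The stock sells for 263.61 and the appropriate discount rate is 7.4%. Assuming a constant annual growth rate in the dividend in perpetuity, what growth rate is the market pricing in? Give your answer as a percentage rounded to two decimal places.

5.21%

P = D₁/(r−g) ⇒ g = r − D₁/P = 0.074 − 5.77/263.61 = 0.052112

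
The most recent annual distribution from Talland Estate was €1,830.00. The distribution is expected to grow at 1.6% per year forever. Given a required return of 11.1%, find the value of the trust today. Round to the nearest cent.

€19571.37

D₁ = D₀ × (1 + g) = €1,830.00 × 1.016 = €1,859.2800
Growing perpetuity: P = D₁ / (r − g) = €1,859.2800 / (0.111 − 0.016) = €19,571.37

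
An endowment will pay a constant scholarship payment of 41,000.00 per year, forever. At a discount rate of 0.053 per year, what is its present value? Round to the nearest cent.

773584.91

Level perpetuity: PV = C / r = 41,000.00 / 0.053 = 773,584.91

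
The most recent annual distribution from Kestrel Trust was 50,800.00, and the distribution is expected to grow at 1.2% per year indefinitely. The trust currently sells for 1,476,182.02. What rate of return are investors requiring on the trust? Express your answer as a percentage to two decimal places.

D₁ = 50,800.00 × 1.012 = 51,409.6000
P = D₁/(r − g) ⇒ r = D₁/P + g = 51,409.6000/1,476,182.02 + 0.012 = 0.034826 + 0.012 = 0.046826

4.68%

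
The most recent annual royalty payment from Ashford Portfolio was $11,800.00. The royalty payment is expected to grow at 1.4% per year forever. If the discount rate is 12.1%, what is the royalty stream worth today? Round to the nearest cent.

$111824.30

D₁ = D₀ × (1 + g) = $11,800.00 × 1.014 = $11,965.2000
Growing perpetuity: P = D₁ / (r − g) = $11,965.2000 / (0.121 − 0.014) = $111,824.30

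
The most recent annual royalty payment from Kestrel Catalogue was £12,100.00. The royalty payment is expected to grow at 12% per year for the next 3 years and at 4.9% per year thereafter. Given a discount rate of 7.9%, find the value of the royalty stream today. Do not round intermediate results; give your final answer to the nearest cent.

D_1 = 13552.00000
D_2 = 15178.24000
D_3 = 16999.62880
Terminal value at year 3: TV = D_3×(1+g_2)/(r−g_2) = 17832.61061/0.03 = 594420.35371
P_0 = D_1/(1+r)^1 + D_2/(1+r)^2 + D_3/(1+r)^3 + TV/(1+r)^3
    = 12559.77757 + 13037.02584 + 13532.40866 + 473183.22267 = 512312.43474

£512312.43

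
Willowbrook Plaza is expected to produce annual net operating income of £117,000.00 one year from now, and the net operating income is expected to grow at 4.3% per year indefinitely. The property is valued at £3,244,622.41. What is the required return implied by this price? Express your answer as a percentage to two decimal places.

7.91%

P = D₁/(r − g) ⇒ r = D₁/P + g = £117,000.0000/£3,244,622.41 + 0.043 = 0.036060 + 0.043 = 0.079060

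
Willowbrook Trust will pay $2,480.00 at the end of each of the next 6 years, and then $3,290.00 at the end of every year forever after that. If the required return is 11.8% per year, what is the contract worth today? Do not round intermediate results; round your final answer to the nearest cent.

$24532.17

PV of 6-year annuity: $2,480.00 × [1 − (1+0.118)^−6] / 0.118 = 10254.30820
Perpetuity value at year 6: $3,290.00 / 0.118 = 27881.35593
PV of perpetuity: 27881.35593 / (1+0.118)^6 = 14277.85836
Total PV = 10254.30820 + 14277.85836 = 24532.16656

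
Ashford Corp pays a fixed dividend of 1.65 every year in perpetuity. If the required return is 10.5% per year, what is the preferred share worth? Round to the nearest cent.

Level perpetuity: PV = C / r = 1.65 / 0.105 = 15.71

15.71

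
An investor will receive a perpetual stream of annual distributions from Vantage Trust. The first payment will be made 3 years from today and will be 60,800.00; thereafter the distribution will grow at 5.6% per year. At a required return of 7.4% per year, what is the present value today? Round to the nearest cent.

Value at end of year 2: C₁ / (r − g) = 60,800.00 / (0.074 − 0.056) = 3,377,777.7778
Discount to today: PV = 3,377,777.7778 / (1 + 0.074)^2 = 3,377,777.7778 / 1.153476 = 2,928,346.82

2928346.82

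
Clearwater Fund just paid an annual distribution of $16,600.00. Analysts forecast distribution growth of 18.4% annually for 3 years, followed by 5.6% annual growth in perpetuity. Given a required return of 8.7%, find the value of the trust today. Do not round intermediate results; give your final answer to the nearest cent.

D_1 = 19654.40000
D_2 = 23270.80960
D_3 = 27552.63857
Terminal value at year 3: TV = D_3×(1+g_2)/(r−g_2) = 29095.58633/0.031 = 938567.30084
P_0 = D_1/(1+r)^1 + D_2/(1+r)^2 + D_3/(1+r)^3 + TV/(1+r)^3
    = 18081.32475 + 19694.83763 + 21452.33464 + 730763.39924 = 789991.89625

$789991.90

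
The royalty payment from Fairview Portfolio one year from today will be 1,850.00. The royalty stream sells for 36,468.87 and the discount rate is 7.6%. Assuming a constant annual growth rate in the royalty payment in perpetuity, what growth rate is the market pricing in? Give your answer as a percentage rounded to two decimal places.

2.53%

P = D₁/(r−g) ⇒ g = r − D₁/P = 0.076 − 1,850.00/36,468.87 = 0.025272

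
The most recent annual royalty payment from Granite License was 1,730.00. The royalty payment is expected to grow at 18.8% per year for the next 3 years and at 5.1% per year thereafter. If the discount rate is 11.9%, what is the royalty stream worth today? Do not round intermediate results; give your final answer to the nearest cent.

D_1 = 2055.24000
D_2 = 2441.62512
D_3 = 2900.65064
Terminal value at year 3: TV = D_3×(1+g_2)/(r−g_2) = 3048.58383/0.068 = 44832.11508
P_0 = D_1/(1+r)^1 + D_2/(1+r)^2 + D_3/(1+r)^3 + TV/(1+r)^3
    = 1836.67560 + 1949.92906 + 2070.16597 + 31996.24170 = 37853.01233

37853.01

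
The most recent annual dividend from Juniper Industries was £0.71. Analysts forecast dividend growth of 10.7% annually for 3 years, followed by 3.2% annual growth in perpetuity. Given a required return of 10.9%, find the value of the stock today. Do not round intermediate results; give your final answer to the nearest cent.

£11.59

D_1 = 0.78597
D_2 = 0.87007
D_3 = 0.96317
Terminal value at year 3: TV = D_3×(1+g_2)/(r−g_2) = 0.99399/0.077 = 12.90893
P_0 = D_1/(1+r)^1 + D_2/(1+r)^2 + D_3/(1+r)^3 + TV/(1+r)^3
    = 0.70872 + 0.70744 + 0.70617 + 9.46445 = 11.58678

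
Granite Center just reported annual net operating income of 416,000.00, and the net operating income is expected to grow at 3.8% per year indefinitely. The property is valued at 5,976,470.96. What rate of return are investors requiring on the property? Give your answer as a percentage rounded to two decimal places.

11.03%

D₁ = 416,000.00 × 1.038 = 431,808.0000
P = D₁/(r − g) ⇒ r = D₁/P + g = 431,808.0000/5,976,470.96 + 0.038 = 0.072251 + 0.038 = 0.110251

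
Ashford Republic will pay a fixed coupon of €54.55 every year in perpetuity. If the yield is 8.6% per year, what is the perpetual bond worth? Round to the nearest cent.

€634.30

Level perpetuity: PV = C / r = €54.55 / 0.086 = €634.30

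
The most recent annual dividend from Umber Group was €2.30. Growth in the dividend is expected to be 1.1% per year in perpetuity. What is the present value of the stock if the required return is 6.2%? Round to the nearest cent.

€45.59

D₁ = D₀ × (1 + g) = €2.30 × 1.011 = €2.3253
Growing perpetuity: P = D₁ / (r − g) = €2.3253 / (0.062 − 0.011) = €45.59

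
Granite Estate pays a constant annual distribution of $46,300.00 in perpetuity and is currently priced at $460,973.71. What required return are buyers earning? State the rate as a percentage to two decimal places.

10.04%

P = C/r ⇒ r = C/P = $46,300.00/$460,973.71 = 0.100440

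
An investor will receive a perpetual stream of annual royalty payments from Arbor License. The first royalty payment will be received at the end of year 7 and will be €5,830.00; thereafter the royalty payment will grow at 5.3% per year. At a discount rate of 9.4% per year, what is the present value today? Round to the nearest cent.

Value at end of year 6: C₁ / (r − g) = €5,830.00 / (0.094 − 0.053) = €142,195.1220
Discount to today: PV = €142,195.1220 / (1 + 0.094)^6 = €142,195.1220 / 1.714368 = €82,943.20

€82943.20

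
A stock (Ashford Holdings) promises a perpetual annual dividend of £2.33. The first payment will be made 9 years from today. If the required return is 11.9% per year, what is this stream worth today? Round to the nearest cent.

£7.96

Value at end of year 8: C / r = £2.33 / 0.119 = £19.5798
Discount to today: PV = £19.5798 / (1 + 0.119)^8 = £19.5798 / 2.458333 = £7.96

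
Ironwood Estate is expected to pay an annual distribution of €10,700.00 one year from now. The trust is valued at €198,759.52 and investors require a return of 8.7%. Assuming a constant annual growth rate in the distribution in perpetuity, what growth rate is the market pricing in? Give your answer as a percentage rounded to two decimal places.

3.32%

P = D₁/(r−g) ⇒ g = r − D₁/P = 0.087 − €10,700.00/€198,759.52 = 0.033166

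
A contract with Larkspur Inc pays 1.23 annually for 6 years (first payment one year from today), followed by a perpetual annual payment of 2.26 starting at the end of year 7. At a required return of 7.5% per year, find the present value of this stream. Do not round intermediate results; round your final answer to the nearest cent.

25.30

PV of 6-year annuity: 1.23 × [1 − (1+0.075)^−6] / 0.075 = 5.77343
Perpetuity value at year 6: 2.26 / 0.075 = 30.13333
PV of perpetuity: 30.13333 / (1+0.075)^6 = 19.52524
Total PV = 5.77343 + 19.52524 = 25.29867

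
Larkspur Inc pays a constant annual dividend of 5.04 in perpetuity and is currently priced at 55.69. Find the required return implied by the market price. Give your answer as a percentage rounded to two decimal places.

9.05%

P = C/r ⇒ r = C/P = 5.04/55.69 = 0.090501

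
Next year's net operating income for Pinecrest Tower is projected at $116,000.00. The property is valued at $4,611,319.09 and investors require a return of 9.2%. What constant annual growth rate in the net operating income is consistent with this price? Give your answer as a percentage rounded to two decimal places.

P = D₁/(r−g) ⇒ g = r − D₁/P = 0.092 − $116,000.00/$4,611,319.09 = 0.066845

6.68%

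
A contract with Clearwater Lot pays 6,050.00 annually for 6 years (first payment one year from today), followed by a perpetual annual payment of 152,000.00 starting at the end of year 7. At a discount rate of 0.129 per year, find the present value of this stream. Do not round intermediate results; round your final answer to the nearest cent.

PV of 6-year annuity: 6,050.00 × [1 − (1+0.129)^−6] / 0.129 = 24252.67677
Perpetuity value at year 6: 152,000.00 / 0.129 = 1178294.57364
PV of perpetuity: 1178294.57364 / (1+0.129)^6 = 568971.12417
Total PV = 24252.67677 + 568971.12417 = 593223.80095

593223.80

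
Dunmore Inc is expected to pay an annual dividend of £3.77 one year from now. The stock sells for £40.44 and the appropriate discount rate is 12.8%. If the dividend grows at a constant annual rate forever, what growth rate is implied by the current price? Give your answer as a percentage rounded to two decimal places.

3.48%

P = D₁/(r−g) ⇒ g = r − D₁/P = 0.128 − £3.77/£40.44 = 0.034775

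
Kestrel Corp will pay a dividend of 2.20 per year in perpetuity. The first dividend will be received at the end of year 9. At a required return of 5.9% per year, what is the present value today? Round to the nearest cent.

23.57

Value at end of year 8: C / r = 2.20 / 0.059 = 37.2881
Discount to today: PV = 37.2881 / (1 + 0.059)^8 = 37.2881 / 1.581859 = 23.57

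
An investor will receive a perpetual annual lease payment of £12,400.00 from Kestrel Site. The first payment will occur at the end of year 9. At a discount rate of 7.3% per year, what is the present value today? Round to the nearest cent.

Value at end of year 8: C / r = £12,400.00 / 0.073 = £169,863.0137
Discount to today: PV = £169,863.0137 / (1 + 0.073)^8 = £169,863.0137 / 1.757105 = £96,672.08

£96672.08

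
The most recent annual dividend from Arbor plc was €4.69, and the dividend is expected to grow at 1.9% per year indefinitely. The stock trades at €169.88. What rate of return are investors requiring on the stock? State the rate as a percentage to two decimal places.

D₁ = €4.69 × 1.019 = €4.7791
P = D₁/(r − g) ⇒ r = D₁/P + g = €4.7791/€169.88 + 0.019 = 0.028132 + 0.019 = 0.047132

4.71%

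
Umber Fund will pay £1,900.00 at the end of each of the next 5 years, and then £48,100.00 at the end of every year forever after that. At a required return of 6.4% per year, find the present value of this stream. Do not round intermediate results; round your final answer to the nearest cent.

PV of 5-year annuity: £1,900.00 × [1 − (1+0.064)^−5] / 0.064 = 7917.14619
Perpetuity value at year 5: £48,100.00 / 0.064 = 751562.50000
PV of perpetuity: 751562.50000 / (1+0.064)^5 = 551133.69377
Total PV = 7917.14619 + 551133.69377 = 559050.83996

£559050.84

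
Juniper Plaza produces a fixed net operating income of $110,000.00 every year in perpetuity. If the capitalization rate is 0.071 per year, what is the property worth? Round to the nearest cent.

Level perpetuity: PV = C / r = $110,000.00 / 0.071 = $1,549,295.77

$1549295.77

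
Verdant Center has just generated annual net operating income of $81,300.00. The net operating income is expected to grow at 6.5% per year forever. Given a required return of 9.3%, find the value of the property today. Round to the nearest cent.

D₁ = D₀ × (1 + g) = $81,300.00 × 1.065 = $86,584.5000
Growing perpetuity: P = D₁ / (r − g) = $86,584.5000 / (0.093 − 0.065) = $3,092,303.57

$3092303.57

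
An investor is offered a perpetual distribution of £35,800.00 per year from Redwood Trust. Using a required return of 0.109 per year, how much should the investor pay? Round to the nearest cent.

£328440.37

Level perpetuity: PV = C / r = £35,800.00 / 0.109 = £328,440.37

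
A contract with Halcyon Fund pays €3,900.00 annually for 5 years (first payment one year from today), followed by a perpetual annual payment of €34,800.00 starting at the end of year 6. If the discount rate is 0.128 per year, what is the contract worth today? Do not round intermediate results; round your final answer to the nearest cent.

€162660.09

PV of 5-year annuity: €3,900.00 × [1 − (1+0.128)^−5] / 0.128 = 13784.40586
Perpetuity value at year 5: €34,800.00 / 0.128 = 271875.00000
PV of perpetuity: 271875.00000 / (1+0.128)^5 = 148875.68613
Total PV = 13784.40586 + 148875.68613 = 162660.09200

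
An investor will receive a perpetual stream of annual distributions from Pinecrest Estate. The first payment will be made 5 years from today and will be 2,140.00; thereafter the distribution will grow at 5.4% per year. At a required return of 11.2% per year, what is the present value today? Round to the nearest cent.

24130.52

Value at end of year 4: C₁ / (r − g) = 2,140.00 / (0.112 − 0.054) = 36,896.5517
Discount to today: PV = 36,896.5517 / (1 + 0.112)^4 = 36,896.5517 / 1.529041 = 24,130.52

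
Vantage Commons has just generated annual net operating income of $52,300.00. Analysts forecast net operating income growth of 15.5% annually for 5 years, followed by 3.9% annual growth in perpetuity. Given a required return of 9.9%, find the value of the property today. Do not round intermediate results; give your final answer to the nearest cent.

D_1 = 60406.50000
D_2 = 69769.50750
D_3 = 80583.78116
D_4 = 93074.26724
D_5 = 107500.77867
Terminal value at year 5: TV = D_5×(1+g_2)/(r−g_2) = 111693.30903/0.06 = 1861555.15055
P_0 = D_1/(1+r)^1 + D_2/(1+r)^2 + D_3/(1+r)^3 + D_4/(1+r)^4 + D_5/(1+r)^5 + TV/(1+r)^5
    = 54964.96815 + 57765.73086 + 60709.20759 + 63802.67040 + 67053.76189 + 1161147.64332 = 1465443.98221

$1465443.98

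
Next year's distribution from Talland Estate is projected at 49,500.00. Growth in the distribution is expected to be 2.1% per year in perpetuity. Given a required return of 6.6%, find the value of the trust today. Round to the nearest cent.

1100000.00

Growing perpetuity: P = D₁ / (r − g) = 49,500.0000 / (0.066 − 0.021) = 1,100,000.00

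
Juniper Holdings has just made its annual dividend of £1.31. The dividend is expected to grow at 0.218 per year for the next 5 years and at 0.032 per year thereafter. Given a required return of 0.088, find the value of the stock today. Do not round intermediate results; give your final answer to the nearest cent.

D_1 = 1.59558
D_2 = 1.94342
D_3 = 2.36708
D_4 = 2.88310
D_5 = 3.51162
Terminal value at year 5: TV = D_5×(1+g_2)/(r−g_2) = 3.62399/0.056 = 64.71417
P_0 = D_1/(1+r)^1 + D_2/(1+r)^2 + D_3/(1+r)^3 + D_4/(1+r)^4 + D_5/(1+r)^5 + TV/(1+r)^5
    = 1.46653 + 1.64175 + 1.83792 + 2.05752 + 2.30337 + 42.44778 = 51.75487

£51.75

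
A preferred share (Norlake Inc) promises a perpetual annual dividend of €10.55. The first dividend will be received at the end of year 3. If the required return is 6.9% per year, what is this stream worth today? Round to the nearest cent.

€133.80

Value at end of year 2: C / r = €10.55 / 0.069 = €152.8986
Discount to today: PV = €152.8986 / (1 + 0.069)^2 = €152.8986 / 1.142761 = €133.80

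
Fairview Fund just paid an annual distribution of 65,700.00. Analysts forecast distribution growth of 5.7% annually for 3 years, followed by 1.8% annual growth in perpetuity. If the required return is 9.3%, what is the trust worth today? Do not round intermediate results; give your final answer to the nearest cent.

D_1 = 69444.90000
D_2 = 73403.25930
D_3 = 77587.24508
Terminal value at year 3: TV = D_3×(1+g_2)/(r−g_2) = 78983.81549/0.075 = 1053117.53989
P_0 = D_1/(1+r)^1 + D_2/(1+r)^2 + D_3/(1+r)^3 + TV/(1+r)^3
    = 63536.04758 + 61443.36897 + 59419.61666 + 806522.26340 = 990921.29661

990921.30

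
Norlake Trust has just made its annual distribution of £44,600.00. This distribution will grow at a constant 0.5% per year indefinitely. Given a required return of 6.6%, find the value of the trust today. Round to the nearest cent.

£734803.28

D₁ = D₀ × (1 + g) = £44,600.00 × 1.005 = £44,823.0000
Growing perpetuity: P = D₁ / (r − g) = £44,823.0000 / (0.066 − 0.005) = £734,803.28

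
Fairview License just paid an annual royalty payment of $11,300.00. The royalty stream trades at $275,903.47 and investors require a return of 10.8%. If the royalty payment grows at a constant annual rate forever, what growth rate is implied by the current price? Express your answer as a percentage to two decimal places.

P = D₀(1+g)/(r−g) ⇒ P(r−g) = D₀(1+g) ⇒ g(P+D₀) = P·r − D₀
g = (P·r − D₀)/(P + D₀) = ($275,903.47×0.108 − $11,300.00) / ($275,903.47 + $11,300.00) = 0.064406

6.44%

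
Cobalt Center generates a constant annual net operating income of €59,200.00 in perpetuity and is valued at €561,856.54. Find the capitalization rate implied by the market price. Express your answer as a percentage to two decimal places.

P = C/r ⇒ r = C/P = €59,200.00/€561,856.54 = 0.105365

10.54%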